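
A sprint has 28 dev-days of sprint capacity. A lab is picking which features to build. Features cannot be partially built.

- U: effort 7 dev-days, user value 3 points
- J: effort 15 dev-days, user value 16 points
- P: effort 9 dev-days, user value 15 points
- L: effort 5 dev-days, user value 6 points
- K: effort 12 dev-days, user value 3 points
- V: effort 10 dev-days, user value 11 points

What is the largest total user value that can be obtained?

J + P: effort 15 + 9 = 24 ≤ 28, user value 16 + 15 = 31.
P + L + V: effort 9 + 5 + 10 = 24 ≤ 28, user value 15 + 6 + 11 = 32.
Best is P, L, and V with total user value 32.

32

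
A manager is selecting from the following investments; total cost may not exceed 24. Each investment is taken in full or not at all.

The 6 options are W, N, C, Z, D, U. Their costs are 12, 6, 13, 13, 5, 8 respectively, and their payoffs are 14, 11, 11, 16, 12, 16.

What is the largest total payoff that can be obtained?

39

Take N, D, and U: cost 6 + 5 + 8 = 19 ≤ 24, payoff 11 + 12 + 16 = 39.
No feasible combination exceeds this.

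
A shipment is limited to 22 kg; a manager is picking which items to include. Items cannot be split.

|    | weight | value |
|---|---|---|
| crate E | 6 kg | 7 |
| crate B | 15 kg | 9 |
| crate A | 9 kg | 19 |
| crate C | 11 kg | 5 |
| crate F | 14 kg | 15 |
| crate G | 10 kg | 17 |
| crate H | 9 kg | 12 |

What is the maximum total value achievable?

36

crate A + crate G: weight 9 + 10 = 19 ≤ 22, value 19 + 17 = 36.
crate A + crate H: weight 9 + 9 = 18 ≤ 22, value 19 + 12 = 31.
Best is crate A and crate G with total value 36.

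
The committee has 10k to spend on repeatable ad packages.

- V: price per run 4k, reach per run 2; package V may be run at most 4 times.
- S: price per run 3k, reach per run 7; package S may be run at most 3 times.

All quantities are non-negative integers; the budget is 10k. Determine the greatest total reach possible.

21

S has the best ratio (7/3); taking only S gives at most 3×7 = 21 (stopped by the price limit).
Optimal: 3×S: price 9 ≤ 10, reach 3·7 = 21.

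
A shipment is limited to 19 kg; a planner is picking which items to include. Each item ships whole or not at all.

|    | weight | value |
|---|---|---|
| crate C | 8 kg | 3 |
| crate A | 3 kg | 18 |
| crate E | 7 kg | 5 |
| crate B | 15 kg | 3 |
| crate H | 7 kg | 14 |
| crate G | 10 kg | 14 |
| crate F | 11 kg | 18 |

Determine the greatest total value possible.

37

Allowing fractional choices, the relaxed optimum would be about 46.7, but items are indivisible.
crate A + crate F: weight 3 + 11 = 14 ≤ 19, value 18 + 18 = 36.
crate A + crate E + crate H: weight 3 + 7 + 7 = 17 ≤ 19, value 18 + 5 + 14 = 37.
Best is crate A, crate E, and crate H with total value 37.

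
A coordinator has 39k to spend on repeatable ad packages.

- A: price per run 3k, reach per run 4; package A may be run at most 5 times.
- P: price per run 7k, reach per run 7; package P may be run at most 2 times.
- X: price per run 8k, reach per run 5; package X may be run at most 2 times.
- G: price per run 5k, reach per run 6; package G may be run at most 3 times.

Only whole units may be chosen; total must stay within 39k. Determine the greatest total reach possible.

46

5×A, 2×P, and 2×G: price 39 ≤ 39, reach 5·4 + 2·7 + 2·6 = 46.
5×A, 1×P, and 3×G: price 37 ≤ 39, reach 5·4 + 1·7 + 3·6 = 45.
Best is 46.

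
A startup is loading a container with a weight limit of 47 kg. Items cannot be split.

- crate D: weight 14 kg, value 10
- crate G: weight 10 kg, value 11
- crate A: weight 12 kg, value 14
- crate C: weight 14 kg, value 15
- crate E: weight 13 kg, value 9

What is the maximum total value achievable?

crate D + crate A + crate C: weight 14 + 12 + 14 = 40 ≤ 47, value 10 + 14 + 15 = 39.
crate G + crate A + crate C: weight 10 + 12 + 14 = 36 ≤ 47, value 11 + 14 + 15 = 40.
Best is crate G, crate A, and crate C with total value 40.

40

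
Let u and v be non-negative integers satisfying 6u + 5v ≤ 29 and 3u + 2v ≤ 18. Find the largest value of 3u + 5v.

25

(u,v)=(0,5): 6·0+5·5=25≤29, 3·0+2·5=10≤18, objective 25.
(u,v)=(1,4): 6·1+5·4=26≤29, 3·1+2·4=11≤18, objective 23.
(u,v)=(0,4): 6·0+5·4=20≤29, 3·0+2·4=8≤18, objective 20.
Maximum is 25 at (u,v)=(0,5).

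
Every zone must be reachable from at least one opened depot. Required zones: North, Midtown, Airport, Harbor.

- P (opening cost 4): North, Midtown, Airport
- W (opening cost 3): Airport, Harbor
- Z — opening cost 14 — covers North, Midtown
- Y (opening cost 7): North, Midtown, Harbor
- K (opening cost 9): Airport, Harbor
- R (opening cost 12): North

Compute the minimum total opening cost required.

This is an integer covering problem.
Choose P and W: together they cover North, Midtown, Airport, Harbor — every zone.
Total opening cost: 4 + 3 = 7.
No cover costs less than 7.

7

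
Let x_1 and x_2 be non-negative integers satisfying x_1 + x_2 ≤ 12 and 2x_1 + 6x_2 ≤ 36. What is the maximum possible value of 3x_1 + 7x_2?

48

(x_1,x_2)=(9,3): 1·9+1·3=12≤12, 2·9+6·3=36≤36, objective 48.
(x_1,x_2)=(8,3): 1·8+1·3=11≤12, 2·8+6·3=34≤36, objective 45.
(x_1,x_2)=(10,2): 1·10+1·2=12≤12, 2·10+6·2=32≤36, objective 44.
(x_1,x_2)=(9,2): 1·9+1·2=11≤12, 2·9+6·2=30≤36, objective 41.
Maximum is 48 at (x_1,x_2)=(9,3).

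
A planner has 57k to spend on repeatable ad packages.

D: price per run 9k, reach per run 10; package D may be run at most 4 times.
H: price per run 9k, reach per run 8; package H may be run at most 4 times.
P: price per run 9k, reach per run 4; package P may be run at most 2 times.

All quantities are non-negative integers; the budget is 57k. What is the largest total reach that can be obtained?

56

4×D and 2×H: price 54 ≤ 57, reach 4·10 + 2·8 = 56.
3×D and 3×H: price 54 ≤ 57, reach 3·10 + 3·8 = 54.
Best is 56.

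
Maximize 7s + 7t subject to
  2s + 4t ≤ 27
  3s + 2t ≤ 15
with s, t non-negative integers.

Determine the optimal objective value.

(s,t)=(1,6) is feasible, giving 49.
(s,t)=(1,5) is feasible, giving 42.
(s,t)=(0,6) is feasible, giving 42.
(s,t)=(0,5) is feasible, giving 35.
The best lattice point is (1,6), giving 49.

49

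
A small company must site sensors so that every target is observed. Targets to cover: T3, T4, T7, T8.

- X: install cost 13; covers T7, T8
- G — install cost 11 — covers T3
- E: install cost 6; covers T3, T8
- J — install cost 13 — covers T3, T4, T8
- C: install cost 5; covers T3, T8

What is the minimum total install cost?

26

Choose X and J: together they cover T3, T4, T7, T8 — every target.
Total install cost: 13 + 13 = 26.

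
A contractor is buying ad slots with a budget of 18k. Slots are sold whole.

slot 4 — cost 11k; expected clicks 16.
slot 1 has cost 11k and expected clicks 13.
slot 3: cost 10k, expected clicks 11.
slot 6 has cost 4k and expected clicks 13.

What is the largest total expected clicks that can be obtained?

This is an integer program with binary decision variables.
slot 4 + slot 6: cost 11 + 4 = 15 ≤ 18, expected clicks 16 + 13 = 29.
slot 1 + slot 6: cost 11 + 4 = 15 ≤ 18, expected clicks 13 + 13 = 26.
slot 3 + slot 6: cost 10 + 4 = 14 ≤ 18, expected clicks 11 + 13 = 24.
Best is slot 4 and slot 6 with total expected clicks 29.

29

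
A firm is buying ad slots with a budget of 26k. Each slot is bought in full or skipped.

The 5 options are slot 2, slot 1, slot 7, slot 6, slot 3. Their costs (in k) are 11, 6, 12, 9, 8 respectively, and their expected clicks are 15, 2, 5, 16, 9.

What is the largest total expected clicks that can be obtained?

slot 2 + slot 1 + slot 6: cost 11 + 6 + 9 = 26 ≤ 26, expected clicks 15 + 2 + 16 = 33.
slot 1 + slot 6 + slot 3: cost 6 + 9 + 8 = 23 ≤ 26, expected clicks 2 + 16 + 9 = 27.
slot 2 + slot 6: cost 11 + 9 = 20 ≤ 26, expected clicks 15 + 16 = 31.
Best is slot 2, slot 1, and slot 6 with total expected clicks 33.

33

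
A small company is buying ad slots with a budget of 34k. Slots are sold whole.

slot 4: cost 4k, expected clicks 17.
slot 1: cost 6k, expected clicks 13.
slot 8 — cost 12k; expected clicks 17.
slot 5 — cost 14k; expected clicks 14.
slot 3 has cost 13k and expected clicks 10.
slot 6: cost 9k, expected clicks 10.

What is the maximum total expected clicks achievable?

This is a 0-1 knapsack instance.
Allowing fractional choices, the relaxed optimum would be about 60.0, but ad slots are indivisible.
slot 4 + slot 1 + slot 3 + slot 6: cost 4 + 6 + 13 + 9 = 32 ≤ 34, expected clicks 17 + 13 + 10 + 10 = 50.
slot 4 + slot 1 + slot 8 + slot 6: cost 4 + 6 + 12 + 9 = 31 ≤ 34, expected clicks 17 + 13 + 17 + 10 = 57.
slot 4 + slot 1 + slot 5 + slot 6: cost 4 + 6 + 14 + 9 = 33 ≤ 34, expected clicks 17 + 13 + 14 + 10 = 54.
Best is slot 4, slot 1, slot 8, and slot 6 with total expected clicks 57.

57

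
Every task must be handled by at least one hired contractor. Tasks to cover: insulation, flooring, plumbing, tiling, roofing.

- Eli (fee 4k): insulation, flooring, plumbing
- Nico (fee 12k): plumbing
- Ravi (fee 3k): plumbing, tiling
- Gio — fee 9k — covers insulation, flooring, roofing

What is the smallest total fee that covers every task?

The greedy cost-per-new-task heuristic would pick Eli, Ravi, and Gio for 16, but a cheaper cover exists.
Choose Ravi and Gio: together they cover insulation, flooring, plumbing, tiling, roofing — every task.
Total fee: 3 + 9 = 12.
No cover costs less than 12.

12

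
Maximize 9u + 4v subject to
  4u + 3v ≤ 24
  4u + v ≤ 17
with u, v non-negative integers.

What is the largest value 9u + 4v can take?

43

(u,v)=(3,4): 4·3+3·4=24≤24, 4·3+1·4=16≤17, objective 43.
(u,v)=(3,3): 4·3+3·3=21≤24, 4·3+1·3=15≤17, objective 39.
The best lattice point is (3,4), giving 43.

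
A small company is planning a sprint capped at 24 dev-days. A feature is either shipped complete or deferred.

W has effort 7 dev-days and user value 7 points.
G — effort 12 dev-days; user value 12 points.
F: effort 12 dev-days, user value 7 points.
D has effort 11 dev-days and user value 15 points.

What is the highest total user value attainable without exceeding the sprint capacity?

27

G + D: effort 12 + 11 = 23 ≤ 24, user value 12 + 15 = 27.
W + D: effort 7 + 11 = 18 ≤ 24, user value 7 + 15 = 22.
Best is G and D with total user value 27.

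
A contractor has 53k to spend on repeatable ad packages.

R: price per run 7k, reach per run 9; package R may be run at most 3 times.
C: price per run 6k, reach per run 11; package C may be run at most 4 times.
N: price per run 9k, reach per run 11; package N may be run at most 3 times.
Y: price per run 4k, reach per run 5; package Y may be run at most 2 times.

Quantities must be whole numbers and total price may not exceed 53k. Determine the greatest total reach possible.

81

Take 3×R, 4×C, and 2×Y: price 53 ≤ 53, reach 3·9 + 4·11 + 2·5 = 81.
C has the best ratio (11/6) and is taken to its limit of 4; remaining capacity is filled optimally with the others.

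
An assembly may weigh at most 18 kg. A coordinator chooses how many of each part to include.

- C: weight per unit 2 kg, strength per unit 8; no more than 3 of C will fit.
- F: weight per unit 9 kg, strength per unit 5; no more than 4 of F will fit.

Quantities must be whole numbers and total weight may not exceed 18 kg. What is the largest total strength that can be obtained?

29

C has the best ratio (8/2); taking only C gives at most 3×8 = 24 (stopped by the supply cap of 3).
Mixing does better — 3×C and 1×F: weight 15 ≤ 18, strength 3·8 + 1·5 = 29.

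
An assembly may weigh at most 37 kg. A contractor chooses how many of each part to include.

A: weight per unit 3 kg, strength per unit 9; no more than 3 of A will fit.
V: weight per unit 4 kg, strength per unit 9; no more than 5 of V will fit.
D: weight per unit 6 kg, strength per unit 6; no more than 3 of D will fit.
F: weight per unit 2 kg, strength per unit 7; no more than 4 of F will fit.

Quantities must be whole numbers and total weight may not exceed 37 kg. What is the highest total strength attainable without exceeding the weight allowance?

100

F has the best ratio (7/2); taking only F gives at most 4×7 = 28 (stopped by the supply cap of 4).
Mixing does better — 3×A, 5×V, and 4×F: weight 37 ≤ 37, strength 3·9 + 5·9 + 4·7 = 100.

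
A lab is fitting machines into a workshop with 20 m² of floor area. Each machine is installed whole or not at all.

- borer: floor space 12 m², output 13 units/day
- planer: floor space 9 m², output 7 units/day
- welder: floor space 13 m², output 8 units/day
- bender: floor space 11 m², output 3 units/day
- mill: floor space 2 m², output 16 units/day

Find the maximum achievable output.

29

Treat it as a binary knapsack problem.
Take borer and mill: floor space 12 + 2 = 14 ≤ 20, output 13 + 16 = 29.
No other feasible combination does better.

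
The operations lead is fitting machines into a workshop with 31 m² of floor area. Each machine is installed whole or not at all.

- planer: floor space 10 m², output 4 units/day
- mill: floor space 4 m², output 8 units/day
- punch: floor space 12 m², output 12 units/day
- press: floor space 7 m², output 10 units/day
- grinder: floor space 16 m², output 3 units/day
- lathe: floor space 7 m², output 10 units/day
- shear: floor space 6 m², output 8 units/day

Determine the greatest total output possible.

40

Take mill, punch, press, and lathe: floor space 4 + 12 + 7 + 7 = 30 ≤ 31, output 8 + 12 + 10 + 10 = 40.
No other feasible combination does better.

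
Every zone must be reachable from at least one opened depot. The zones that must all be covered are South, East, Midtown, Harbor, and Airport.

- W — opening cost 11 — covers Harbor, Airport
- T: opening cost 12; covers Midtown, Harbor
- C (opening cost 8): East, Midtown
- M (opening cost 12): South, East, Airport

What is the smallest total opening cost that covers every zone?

This is an integer covering problem.
Choose T and M: together they cover South, East, Midtown, Harbor, Airport — every zone.
Total opening cost: 12 + 12 = 24.

24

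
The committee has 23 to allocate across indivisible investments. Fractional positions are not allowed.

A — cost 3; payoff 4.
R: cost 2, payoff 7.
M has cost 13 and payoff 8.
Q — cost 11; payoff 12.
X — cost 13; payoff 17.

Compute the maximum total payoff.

28

Allowing fractional choices, the relaxed optimum would be about 33.5, but investments are indivisible.
A + R + X: cost 3 + 2 + 13 = 18 ≤ 23, payoff 4 + 7 + 17 = 28.
R + X: cost 2 + 13 = 15 ≤ 23, payoff 7 + 17 = 24.
Best is A, R, and X with total payoff 28.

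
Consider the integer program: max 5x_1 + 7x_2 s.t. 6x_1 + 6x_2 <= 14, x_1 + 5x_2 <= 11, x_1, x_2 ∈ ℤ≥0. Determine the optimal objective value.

(x_1,x_2)=(0,2): 6·0+6·2=12≤14, 1·0+5·2=10≤11, objective 14.
(x_1,x_2)=(1,1): 6·1+6·1=12≤14, 1·1+5·1=6≤11, objective 12.
(x_1,x_2)=(0,1): 6·0+6·1=6≤14, 1·0+5·1=5≤11, objective 7.
No feasible integer point exceeds 14.

14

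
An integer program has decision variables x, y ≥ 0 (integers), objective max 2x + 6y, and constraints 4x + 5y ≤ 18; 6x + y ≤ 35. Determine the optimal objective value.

(x,y)=(0,3): 4·0+5·3=15≤18, 6·0+1·3=3≤35, objective 18.
(x,y)=(1,2): 4·1+5·2=14≤18, 6·1+1·2=8≤35, objective 14.
(x,y)=(0,2): 4·0+5·2=10≤18, 6·0+1·2=2≤35, objective 12.
The best lattice point is (0,3), giving 18.

18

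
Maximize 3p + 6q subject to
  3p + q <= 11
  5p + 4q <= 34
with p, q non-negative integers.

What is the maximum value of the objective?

The continuous relaxation peaks at (0, 8.5) with value 51.00; rounding to a feasible lattice point costs some objective.
(p,q)=(0,8): 3·0+1·8=8≤11, 5·0+4·8=32≤34, objective 48.
(p,q)=(1,7): 3·1+1·7=10≤11, 5·1+4·7=33≤34, objective 45.
The best lattice point is (0,8), giving 48.

48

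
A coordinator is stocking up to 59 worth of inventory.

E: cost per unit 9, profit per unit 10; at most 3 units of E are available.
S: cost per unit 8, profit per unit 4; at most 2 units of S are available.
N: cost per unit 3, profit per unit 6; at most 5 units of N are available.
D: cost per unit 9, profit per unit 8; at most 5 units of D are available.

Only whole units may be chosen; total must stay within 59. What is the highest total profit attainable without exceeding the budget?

This is a bounded integer knapsack.
Take 3×E, 1×S, 5×N, and 1×D: cost 59 ≤ 59, profit 3·10 + 1·4 + 5·6 + 1·8 = 72.
N has the best ratio (6/3) and is taken to its limit of 5; remaining capacity is filled optimally with the others.

72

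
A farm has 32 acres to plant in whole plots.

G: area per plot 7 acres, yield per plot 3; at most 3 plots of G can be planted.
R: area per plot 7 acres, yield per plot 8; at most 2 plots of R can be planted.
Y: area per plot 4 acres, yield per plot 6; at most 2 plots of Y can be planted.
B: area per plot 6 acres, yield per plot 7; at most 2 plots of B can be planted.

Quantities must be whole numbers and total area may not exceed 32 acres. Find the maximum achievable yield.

2×R, 2×Y, and 1×B: area 28 ≤ 32, yield 2·8 + 2·6 + 1·7 = 35.
2×R, 1×Y, and 2×B: area 30 ≤ 32, yield 2·8 + 1·6 + 2·7 = 36.
Best is 36.

36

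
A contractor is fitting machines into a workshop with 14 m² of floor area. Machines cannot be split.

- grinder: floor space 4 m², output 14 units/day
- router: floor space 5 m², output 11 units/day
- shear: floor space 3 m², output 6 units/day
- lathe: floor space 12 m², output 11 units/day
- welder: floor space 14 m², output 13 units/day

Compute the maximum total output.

31

Take grinder, router, and shear: floor space 4 + 5 + 3 = 12 ≤ 14, output 14 + 11 + 6 = 31.
No other feasible combination does better.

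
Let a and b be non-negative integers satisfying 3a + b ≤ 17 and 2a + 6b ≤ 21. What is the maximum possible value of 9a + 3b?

Relaxing integrality, the LP optimum is 51.00 at (a,b) = (5.67, 0), which is not an integer point.
(a,b)=(5,1): 3·5+1·1=16≤17, 2·5+6·1=16≤21, objective 48.
(a,b)=(5,0): 3·5+1·0=15≤17, 2·5+6·0=10≤21, objective 45.
(a,b)=(4,2): 3·4+1·2=14≤17, 2·4+6·2=20≤21, objective 42.
No feasible integer point exceeds 48.

48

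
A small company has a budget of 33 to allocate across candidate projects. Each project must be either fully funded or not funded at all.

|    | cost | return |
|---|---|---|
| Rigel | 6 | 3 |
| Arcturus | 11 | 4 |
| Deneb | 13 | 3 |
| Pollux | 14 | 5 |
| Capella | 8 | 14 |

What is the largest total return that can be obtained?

Allowing fractional choices, the relaxed optimum would be about 23.9, but projects are indivisible.
Arcturus + Pollux + Capella: cost 11 + 14 + 8 = 33 ≤ 33, return 4 + 5 + 14 = 23.
Rigel + Arcturus + Capella: cost 6 + 11 + 8 = 25 ≤ 33, return 3 + 4 + 14 = 21.
Rigel + Pollux + Capella: cost 6 + 14 + 8 = 28 ≤ 33, return 3 + 5 + 14 = 22.
Best is Arcturus, Pollux, and Capella with total return 23.

23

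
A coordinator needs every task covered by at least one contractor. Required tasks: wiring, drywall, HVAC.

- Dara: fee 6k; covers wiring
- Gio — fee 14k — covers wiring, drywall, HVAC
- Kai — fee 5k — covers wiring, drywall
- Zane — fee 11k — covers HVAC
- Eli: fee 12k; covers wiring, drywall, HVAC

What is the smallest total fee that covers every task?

The greedy cost-per-new-task heuristic would pick Kai and Zane for 16, but a cheaper cover exists.
Eli alone covers wiring, drywall, HVAC — every task.
Total fee: 12.
No cover costs less than 12.

12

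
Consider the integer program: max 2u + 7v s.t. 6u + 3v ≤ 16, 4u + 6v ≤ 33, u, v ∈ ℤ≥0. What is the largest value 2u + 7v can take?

35

Relaxing integrality, the LP optimum is 37.33 at (u,v) = (0, 5.33), which is not an integer point.
(u,v)=(0,5): 6·0+3·5=15≤16, 4·0+6·5=30≤33, objective 35.
(u,v)=(0,4): 6·0+3·4=12≤16, 4·0+6·4=24≤33, objective 28.
The best lattice point is (0,5), giving 35.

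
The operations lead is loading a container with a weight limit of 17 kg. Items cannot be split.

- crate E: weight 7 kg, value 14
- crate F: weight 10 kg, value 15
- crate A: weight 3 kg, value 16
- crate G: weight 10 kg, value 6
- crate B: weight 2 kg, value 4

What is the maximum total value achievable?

Allowing fractional choices, the relaxed optimum would be about 41.5, but items are indivisible.
crate F + crate A: weight 10 + 3 = 13 ≤ 17, value 15 + 16 = 31.
crate F + crate A + crate B: weight 10 + 3 + 2 = 15 ≤ 17, value 15 + 16 + 4 = 35.
crate E + crate A + crate B: weight 7 + 3 + 2 = 12 ≤ 17, value 14 + 16 + 4 = 34.
Best is crate F, crate A, and crate B with total value 35.

35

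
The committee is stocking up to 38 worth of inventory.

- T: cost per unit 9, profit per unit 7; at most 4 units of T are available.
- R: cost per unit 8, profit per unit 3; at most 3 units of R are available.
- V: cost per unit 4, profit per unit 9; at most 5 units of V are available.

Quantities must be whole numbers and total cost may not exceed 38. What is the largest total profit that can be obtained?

59

Take 2×T and 5×V: cost 38 ≤ 38, profit 2·7 + 5·9 = 59.
V has the best ratio (9/4) and is taken to its limit of 5; remaining capacity is filled optimally with the others.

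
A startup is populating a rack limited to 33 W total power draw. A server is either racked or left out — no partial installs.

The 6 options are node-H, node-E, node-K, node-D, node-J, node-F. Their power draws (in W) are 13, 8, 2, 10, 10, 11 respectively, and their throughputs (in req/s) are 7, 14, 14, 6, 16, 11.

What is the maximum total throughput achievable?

Take node-E, node-K, node-J, and node-F: power draw 8 + 2 + 10 + 11 = 31 ≤ 33, throughput 14 + 14 + 16 + 11 = 55.
No other feasible combination does better.

55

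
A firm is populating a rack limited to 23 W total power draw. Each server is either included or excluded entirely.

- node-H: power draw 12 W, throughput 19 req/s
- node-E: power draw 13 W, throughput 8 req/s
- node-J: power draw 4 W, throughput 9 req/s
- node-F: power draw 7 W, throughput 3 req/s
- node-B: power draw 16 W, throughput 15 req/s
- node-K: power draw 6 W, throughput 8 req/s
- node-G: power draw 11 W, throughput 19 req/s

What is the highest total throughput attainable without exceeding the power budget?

38

Take node-H and node-G: power draw 12 + 11 = 23 ≤ 23, throughput 19 + 19 = 38.
No other feasible combination does better.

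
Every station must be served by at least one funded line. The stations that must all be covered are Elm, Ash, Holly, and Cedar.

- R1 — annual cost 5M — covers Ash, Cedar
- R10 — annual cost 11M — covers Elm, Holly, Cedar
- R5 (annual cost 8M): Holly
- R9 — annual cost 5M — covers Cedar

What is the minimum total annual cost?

16

This is a weighted set-cover instance.
Choose R1 and R10: together they cover Elm, Ash, Holly, Cedar — every station.
Total annual cost: 5 + 11 = 16.
No cover costs less than 16.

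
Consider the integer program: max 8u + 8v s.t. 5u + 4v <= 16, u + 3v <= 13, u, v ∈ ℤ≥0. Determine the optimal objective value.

(u,v)=(0,4): 5·0+4·4=16≤16, 1·0+3·4=12≤13, objective 32.
(u,v)=(0,3): 5·0+4·3=12≤16, 1·0+3·3=9≤13, objective 24.
The best lattice point is (0,4), giving 32.

32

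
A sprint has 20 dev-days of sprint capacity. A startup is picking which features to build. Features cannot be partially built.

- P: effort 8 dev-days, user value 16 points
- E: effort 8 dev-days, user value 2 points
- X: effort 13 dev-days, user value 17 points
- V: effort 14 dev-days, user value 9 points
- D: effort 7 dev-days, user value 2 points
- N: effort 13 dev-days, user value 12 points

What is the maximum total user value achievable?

Allowing fractional choices, the relaxed optimum would be about 31.7, but features are indivisible.
X + D: effort 13 + 7 = 20 ≤ 20, user value 17 + 2 = 19.
P + D: effort 8 + 7 = 15 ≤ 20, user value 16 + 2 = 18.
Best is X and D with total user value 19.

19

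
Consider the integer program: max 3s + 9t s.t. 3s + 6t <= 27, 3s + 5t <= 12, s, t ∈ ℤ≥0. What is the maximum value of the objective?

18

The continuous relaxation peaks at (0, 2.4) with value 21.60; rounding to a feasible lattice point costs some objective.
(s,t)=(0,2): 3·0+6·2=12≤27, 3·0+5·2=10≤12, objective 18.
(s,t)=(1,1): 3·1+6·1=9≤27, 3·1+5·1=8≤12, objective 12.
(s,t)=(0,1): 3·0+6·1=6≤27, 3·0+5·1=5≤12, objective 9.
Maximum is 18 at (s,t)=(0,2).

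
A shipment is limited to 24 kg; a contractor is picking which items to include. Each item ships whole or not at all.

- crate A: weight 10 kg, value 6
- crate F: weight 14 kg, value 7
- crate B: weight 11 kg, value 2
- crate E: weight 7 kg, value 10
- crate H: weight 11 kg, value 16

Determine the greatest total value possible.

26

Allowing fractional choices, the relaxed optimum would be about 29.6, but items are indivisible.
crate E + crate H: weight 7 + 11 = 18 ≤ 24, value 10 + 16 = 26.
crate A + crate H: weight 10 + 11 = 21 ≤ 24, value 6 + 16 = 22.
Best is crate E and crate H with total value 26.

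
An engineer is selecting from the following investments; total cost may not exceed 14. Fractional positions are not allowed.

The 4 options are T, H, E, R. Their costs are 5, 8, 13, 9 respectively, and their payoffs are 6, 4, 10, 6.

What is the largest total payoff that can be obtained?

Treat it as a binary knapsack problem.
E: cost 13 ≤ 14, payoff 10.
T + H: cost 5 + 8 = 13 ≤ 14, payoff 6 + 4 = 10.
T + R: cost 5 + 9 = 14 ≤ 14, payoff 6 + 6 = 12.
Best is T and R with total payoff 12.

12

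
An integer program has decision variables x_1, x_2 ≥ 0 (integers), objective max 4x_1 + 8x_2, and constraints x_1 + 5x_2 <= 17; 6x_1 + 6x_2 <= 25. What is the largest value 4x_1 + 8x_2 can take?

28

The continuous relaxation peaks at (0.958, 3.21) with value 29.50; rounding to a feasible lattice point costs some objective.
(x_1,x_2)=(1,3): 1·1+5·3=16≤17, 6·1+6·3=24≤25, objective 28.
(x_1,x_2)=(0,3): 1·0+5·3=15≤17, 6·0+6·3=18≤25, objective 24.
(x_1,x_2)=(2,2): 1·2+5·2=12≤17, 6·2+6·2=24≤25, objective 24.
Maximum is 28 at (x_1,x_2)=(1,3).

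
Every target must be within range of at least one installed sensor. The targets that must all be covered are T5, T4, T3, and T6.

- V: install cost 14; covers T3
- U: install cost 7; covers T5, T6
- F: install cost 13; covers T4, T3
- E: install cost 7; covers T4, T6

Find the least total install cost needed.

20

This is a weighted set-cover instance.
Choose U and F: together they cover T5, T4, T3, T6 — every target.
Total install cost: 7 + 13 = 20.
No cover costs less than 20.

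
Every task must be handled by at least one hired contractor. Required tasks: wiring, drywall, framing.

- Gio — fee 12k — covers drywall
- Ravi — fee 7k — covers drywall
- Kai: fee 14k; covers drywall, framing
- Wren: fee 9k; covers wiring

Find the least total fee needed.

Choose Kai and Wren: together they cover wiring, drywall, framing — every task.
Total fee: 14 + 9 = 23.

23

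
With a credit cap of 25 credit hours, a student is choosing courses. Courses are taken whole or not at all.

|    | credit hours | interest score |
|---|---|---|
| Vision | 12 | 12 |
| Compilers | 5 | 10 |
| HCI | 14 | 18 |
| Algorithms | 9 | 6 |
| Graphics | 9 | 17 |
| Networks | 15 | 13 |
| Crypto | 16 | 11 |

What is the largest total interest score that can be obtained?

Take HCI and Graphics: credit hours 14 + 9 = 23 ≤ 25, interest score 18 + 17 = 35.
No other feasible combination does better.

35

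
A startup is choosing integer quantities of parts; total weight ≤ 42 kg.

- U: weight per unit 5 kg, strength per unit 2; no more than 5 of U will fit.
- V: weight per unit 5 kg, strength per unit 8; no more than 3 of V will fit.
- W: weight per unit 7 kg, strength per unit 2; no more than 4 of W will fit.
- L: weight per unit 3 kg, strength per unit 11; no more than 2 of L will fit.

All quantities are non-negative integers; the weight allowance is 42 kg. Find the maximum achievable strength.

54

L has the best ratio (11/3); taking only L gives at most 2×11 = 22 (stopped by the supply cap of 2).
Mixing does better — 4×U, 3×V, and 2×L: weight 41 ≤ 42, strength 4·2 + 3·8 + 2·11 = 54.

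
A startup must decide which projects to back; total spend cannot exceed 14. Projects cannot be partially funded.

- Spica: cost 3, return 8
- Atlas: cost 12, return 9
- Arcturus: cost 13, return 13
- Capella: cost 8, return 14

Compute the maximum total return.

22

Allowing fractional choices, the relaxed optimum would be about 25.0, but projects are indivisible.
Capella: cost 8 ≤ 14, return 14.
Spica + Capella: cost 3 + 8 = 11 ≤ 14, return 8 + 14 = 22.
Best is Spica and Capella with total return 22.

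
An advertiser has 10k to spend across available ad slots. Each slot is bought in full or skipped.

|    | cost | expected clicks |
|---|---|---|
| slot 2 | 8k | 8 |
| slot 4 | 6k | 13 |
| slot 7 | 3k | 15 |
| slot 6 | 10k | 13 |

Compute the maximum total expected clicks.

Take slot 4 and slot 7: cost 6 + 3 = 9 ≤ 10, expected clicks 13 + 15 = 28.
No other feasible combination does better.

28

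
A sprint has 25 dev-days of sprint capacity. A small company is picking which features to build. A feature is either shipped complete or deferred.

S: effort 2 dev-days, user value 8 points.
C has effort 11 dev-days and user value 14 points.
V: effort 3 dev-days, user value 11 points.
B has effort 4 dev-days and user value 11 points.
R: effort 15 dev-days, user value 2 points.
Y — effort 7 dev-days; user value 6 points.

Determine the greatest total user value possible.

44

C + V + B + Y: effort 11 + 3 + 4 + 7 = 25 ≤ 25, user value 14 + 11 + 11 + 6 = 42.
S + C + V + B: effort 2 + 11 + 3 + 4 = 20 ≤ 25, user value 8 + 14 + 11 + 11 = 44.
S + C + V + Y: effort 2 + 11 + 3 + 7 = 23 ≤ 25, user value 8 + 14 + 11 + 6 = 39.
Best is S, C, V, and B with total user value 44.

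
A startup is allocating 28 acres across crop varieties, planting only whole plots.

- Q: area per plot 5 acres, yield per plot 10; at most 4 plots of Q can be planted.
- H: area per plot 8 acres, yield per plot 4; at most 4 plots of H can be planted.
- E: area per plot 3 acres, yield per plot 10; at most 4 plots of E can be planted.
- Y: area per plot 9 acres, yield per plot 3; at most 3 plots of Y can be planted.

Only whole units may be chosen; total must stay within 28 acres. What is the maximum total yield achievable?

This is a bounded integer knapsack.
2×Q and 4×E: area 22 ≤ 28, yield 2·10 + 4·10 = 60.
3×Q and 4×E: area 27 ≤ 28, yield 3·10 + 4·10 = 70.
Best is 70.

70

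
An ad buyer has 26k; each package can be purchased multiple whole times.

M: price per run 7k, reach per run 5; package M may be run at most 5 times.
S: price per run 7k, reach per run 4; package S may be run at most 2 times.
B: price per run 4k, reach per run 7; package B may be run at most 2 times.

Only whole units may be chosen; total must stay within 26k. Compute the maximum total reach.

24

1×M, 1×S, and 2×B: price 22 ≤ 26, reach 1·5 + 1·4 + 2·7 = 23.
2×M and 2×B: price 22 ≤ 26, reach 2·5 + 2·7 = 24.
Best is 24.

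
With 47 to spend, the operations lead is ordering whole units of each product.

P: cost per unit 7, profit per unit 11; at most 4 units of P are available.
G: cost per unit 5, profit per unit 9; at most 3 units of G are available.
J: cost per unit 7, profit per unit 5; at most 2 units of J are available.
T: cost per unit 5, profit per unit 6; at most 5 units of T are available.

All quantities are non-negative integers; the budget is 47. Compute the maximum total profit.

G has the best ratio (9/5); taking only G gives at most 3×9 = 27 (stopped by the supply cap of 3).
Mixing does better — 3×P, 3×G, and 2×T: cost 46 ≤ 47, profit 3·11 + 3·9 + 2·6 = 72.

72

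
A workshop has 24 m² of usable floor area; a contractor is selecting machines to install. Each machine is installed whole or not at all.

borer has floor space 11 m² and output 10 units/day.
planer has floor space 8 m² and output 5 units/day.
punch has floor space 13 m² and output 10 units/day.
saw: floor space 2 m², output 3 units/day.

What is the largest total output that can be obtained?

20

This is an integer program with binary decision variables.
Allowing fractional choices, the relaxed optimum would be about 21.5, but machines are indivisible.
borer + planer + saw: floor space 11 + 8 + 2 = 21 ≤ 24, output 10 + 5 + 3 = 18.
borer + punch: floor space 11 + 13 = 24 ≤ 24, output 10 + 10 = 20.
planer + punch + saw: floor space 8 + 13 + 2 = 23 ≤ 24, output 5 + 10 + 3 = 18.
Best is borer and punch with total output 20.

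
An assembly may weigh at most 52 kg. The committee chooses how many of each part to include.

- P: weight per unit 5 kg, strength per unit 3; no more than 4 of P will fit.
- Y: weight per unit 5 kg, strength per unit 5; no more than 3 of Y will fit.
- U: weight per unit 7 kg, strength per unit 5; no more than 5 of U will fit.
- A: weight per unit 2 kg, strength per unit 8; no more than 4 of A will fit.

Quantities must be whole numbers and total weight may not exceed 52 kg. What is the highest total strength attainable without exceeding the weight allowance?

67

This is a bounded integer knapsack.
A has the best ratio (8/2); taking only A gives at most 4×8 = 32 (stopped by the supply cap of 4).
Mixing does better — 3×Y, 4×U, and 4×A: weight 51 ≤ 52, strength 3·5 + 4·5 + 4·8 = 67.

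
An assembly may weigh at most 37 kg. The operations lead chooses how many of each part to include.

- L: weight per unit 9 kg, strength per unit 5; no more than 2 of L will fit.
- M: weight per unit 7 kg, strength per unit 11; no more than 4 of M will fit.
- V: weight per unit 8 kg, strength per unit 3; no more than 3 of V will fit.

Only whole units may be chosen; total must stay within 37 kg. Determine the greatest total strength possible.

49

4×M and 1×V: weight 36 ≤ 37, strength 4·11 + 1·3 = 47.
1×L and 4×M: weight 37 ≤ 37, strength 1·5 + 4·11 = 49.
Best is 49.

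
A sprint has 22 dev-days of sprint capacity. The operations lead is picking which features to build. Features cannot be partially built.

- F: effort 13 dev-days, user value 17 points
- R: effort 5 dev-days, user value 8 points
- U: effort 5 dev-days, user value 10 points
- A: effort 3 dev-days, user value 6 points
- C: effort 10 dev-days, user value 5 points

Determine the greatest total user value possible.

Allowing fractional choices, the relaxed optimum would be about 35.8, but features are indivisible.
F + R + A: effort 13 + 5 + 3 = 21 ≤ 22, user value 17 + 8 + 6 = 31.
F + U: effort 13 + 5 = 18 ≤ 22, user value 17 + 10 = 27.
F + U + A: effort 13 + 5 + 3 = 21 ≤ 22, user value 17 + 10 + 6 = 33.
Best is F, U, and A with total user value 33.

33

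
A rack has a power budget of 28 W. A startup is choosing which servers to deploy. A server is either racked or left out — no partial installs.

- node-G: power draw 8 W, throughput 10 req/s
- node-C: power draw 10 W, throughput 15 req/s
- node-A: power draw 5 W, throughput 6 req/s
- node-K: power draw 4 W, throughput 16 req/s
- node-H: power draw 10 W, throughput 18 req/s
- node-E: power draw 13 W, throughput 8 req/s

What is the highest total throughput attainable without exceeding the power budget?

Treat it as a binary knapsack problem.
node-G + node-A + node-K + node-H: power draw 8 + 5 + 4 + 10 = 27 ≤ 28, throughput 10 + 6 + 16 + 18 = 50.
node-G + node-C + node-A + node-K: power draw 8 + 10 + 5 + 4 = 27 ≤ 28, throughput 10 + 15 + 6 + 16 = 47.
node-C + node-K + node-H: power draw 10 + 4 + 10 = 24 ≤ 28, throughput 15 + 16 + 18 = 49.
Best is node-G, node-A, node-K, and node-H with total throughput 50.

50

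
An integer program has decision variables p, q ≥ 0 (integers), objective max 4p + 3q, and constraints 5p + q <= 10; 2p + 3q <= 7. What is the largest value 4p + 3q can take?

The continuous relaxation peaks at (1.77, 1.15) with value 10.54; rounding to a feasible lattice point costs some objective.
(p,q)=(2,0): 5·2+1·0=10≤10, 2·2+3·0=4≤7, objective 8.
(p,q)=(1,1): 5·1+1·1=6≤10, 2·1+3·1=5≤7, objective 7.
No feasible integer point exceeds 8.

8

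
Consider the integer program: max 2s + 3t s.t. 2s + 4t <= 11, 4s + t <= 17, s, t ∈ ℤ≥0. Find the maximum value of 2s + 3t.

9

(s,t)=(3,1): 2·3+4·1=10≤11, 4·3+1·1=13≤17, objective 9.
(s,t)=(4,0): 2·4+4·0=8≤11, 4·4+1·0=16≤17, objective 8.
(s,t)=(2,1): 2·2+4·1=8≤11, 4·2+1·1=9≤17, objective 7.
(s,t)=(3,0): 2·3+4·0=6≤11, 4·3+1·0=12≤17, objective 6.
The best lattice point is (3,1), giving 9.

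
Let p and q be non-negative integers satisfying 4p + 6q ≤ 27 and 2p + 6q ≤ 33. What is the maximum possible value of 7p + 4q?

42

(p,q)=(6,0): 4·6+6·0=24≤27, 2·6+6·0=12≤33, objective 42.
(p,q)=(5,1): 4·5+6·1=26≤27, 2·5+6·1=16≤33, objective 39.
(p,q)=(5,0): 4·5+6·0=20≤27, 2·5+6·0=10≤33, objective 35.
The best lattice point is (6,0), giving 42.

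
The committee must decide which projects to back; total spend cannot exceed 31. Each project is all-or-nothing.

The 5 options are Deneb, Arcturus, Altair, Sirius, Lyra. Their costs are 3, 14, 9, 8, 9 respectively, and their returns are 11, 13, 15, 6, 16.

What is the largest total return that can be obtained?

48

Allowing fractional choices, the relaxed optimum would be about 51.3, but projects are indivisible.
Deneb + Arcturus + Lyra: cost 3 + 14 + 9 = 26 ≤ 31, return 11 + 13 + 16 = 40.
Deneb + Altair + Lyra: cost 3 + 9 + 9 = 21 ≤ 31, return 11 + 15 + 16 = 42.
Deneb + Altair + Sirius + Lyra: cost 3 + 9 + 8 + 9 = 29 ≤ 31, return 11 + 15 + 6 + 16 = 48.
Best is Deneb, Altair, Sirius, and Lyra with total return 48.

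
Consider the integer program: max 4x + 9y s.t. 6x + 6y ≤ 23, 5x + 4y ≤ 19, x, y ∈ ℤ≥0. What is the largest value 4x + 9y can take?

27

Relaxing integrality, the LP optimum is 34.50 at (x,y) = (0, 3.83), which is not an integer point.
(x,y)=(0,3): 6·0+6·3=18≤23, 5·0+4·3=12≤19, objective 27.
(x,y)=(1,2): 6·1+6·2=18≤23, 5·1+4·2=13≤19, objective 22.
(x,y)=(0,2): 6·0+6·2=12≤23, 5·0+4·2=8≤19, objective 18.
Maximum is 27 at (x,y)=(0,3).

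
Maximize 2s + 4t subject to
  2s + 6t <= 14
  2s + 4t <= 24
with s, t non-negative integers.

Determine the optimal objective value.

14

(s,t)=(7,0): 2·7+6·0=14≤14, 2·7+4·0=14≤24, objective 14.
(s,t)=(6,0): 2·6+6·0=12≤14, 2·6+4·0=12≤24, objective 12.
No feasible integer point exceeds 14.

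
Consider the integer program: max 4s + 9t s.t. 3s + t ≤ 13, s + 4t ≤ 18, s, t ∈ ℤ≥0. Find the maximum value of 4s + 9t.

The continuous relaxation peaks at (3.09, 3.73) with value 45.91; rounding to a feasible lattice point costs some objective.
(s,t)=(2,4): 3·2+1·4=10≤13, 1·2+4·4=18≤18, objective 44.
(s,t)=(1,4): 3·1+1·4=7≤13, 1·1+4·4=17≤18, objective 40.
(s,t)=(3,3): 3·3+1·3=12≤13, 1·3+4·3=15≤18, objective 39.
The best lattice point is (2,4), giving 44.

44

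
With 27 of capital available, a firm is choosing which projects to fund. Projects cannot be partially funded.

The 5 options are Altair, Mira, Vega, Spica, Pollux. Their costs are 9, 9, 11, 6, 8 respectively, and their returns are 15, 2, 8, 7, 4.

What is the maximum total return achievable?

30

Allowing fractional choices, the relaxed optimum would be about 30.5, but projects are indivisible.
Altair + Mira + Spica: cost 9 + 9 + 6 = 24 ≤ 27, return 15 + 2 + 7 = 24.
Altair + Vega + Spica: cost 9 + 11 + 6 = 26 ≤ 27, return 15 + 8 + 7 = 30.
Altair + Spica + Pollux: cost 9 + 6 + 8 = 23 ≤ 27, return 15 + 7 + 4 = 26.
Best is Altair, Vega, and Spica with total return 30.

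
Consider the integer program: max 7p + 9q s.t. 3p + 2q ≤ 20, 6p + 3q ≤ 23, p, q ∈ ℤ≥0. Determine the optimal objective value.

63

Relaxing integrality, the LP optimum is 69.00 at (p,q) = (0, 7.67), which is not an integer point.
(p,q)=(0,7): 3·0+2·7=14≤20, 6·0+3·7=21≤23, objective 63.
(p,q)=(0,6): 3·0+2·6=12≤20, 6·0+3·6=18≤23, objective 54.
The best lattice point is (0,7), giving 63.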